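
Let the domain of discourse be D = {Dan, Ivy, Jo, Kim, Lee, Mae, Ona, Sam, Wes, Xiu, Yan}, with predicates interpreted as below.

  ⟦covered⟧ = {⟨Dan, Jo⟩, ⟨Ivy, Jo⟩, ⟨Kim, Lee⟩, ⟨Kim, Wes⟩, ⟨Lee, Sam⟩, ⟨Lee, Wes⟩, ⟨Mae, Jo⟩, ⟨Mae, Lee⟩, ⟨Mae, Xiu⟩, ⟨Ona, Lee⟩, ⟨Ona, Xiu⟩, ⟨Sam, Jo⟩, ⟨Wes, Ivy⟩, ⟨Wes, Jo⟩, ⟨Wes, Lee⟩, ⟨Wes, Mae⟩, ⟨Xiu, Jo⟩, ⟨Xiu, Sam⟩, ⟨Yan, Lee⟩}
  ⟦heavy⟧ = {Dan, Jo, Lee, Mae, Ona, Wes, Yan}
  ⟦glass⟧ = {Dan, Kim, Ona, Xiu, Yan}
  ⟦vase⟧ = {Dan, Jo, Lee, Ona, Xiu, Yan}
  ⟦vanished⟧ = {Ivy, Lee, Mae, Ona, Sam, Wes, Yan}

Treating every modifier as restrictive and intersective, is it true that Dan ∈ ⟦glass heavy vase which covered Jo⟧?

yes

⟦which covered Jo⟧ = {x : ⟨x, Jo⟩ ∈ ⟦covered⟧} = {Dan, Ivy, Mae, Sam, Wes, Xiu}
⟦vase⟧ = {Dan, Jo, Lee, Ona, Xiu, Yan}
… ∩ ⟦which covered Jo⟧ = {Dan, Jo, Lee, Ona, Xiu, Yan} ∩ {Dan, Ivy, Mae, Sam, Wes, Xiu} = {Dan, Xiu}
… ∩ ⟦glass⟧ = {Dan, Xiu} ∩ {Dan, Kim, Ona, Xiu, Yan} = {Dan, Xiu}
… ∩ ⟦heavy⟧ = {Dan, Xiu} ∩ {Dan, Jo, Lee, Mae, Ona, Wes, Yan} = {Dan}
⟦glass heavy vase which covered Jo⟧ = {Dan}; Dan ∈ this set.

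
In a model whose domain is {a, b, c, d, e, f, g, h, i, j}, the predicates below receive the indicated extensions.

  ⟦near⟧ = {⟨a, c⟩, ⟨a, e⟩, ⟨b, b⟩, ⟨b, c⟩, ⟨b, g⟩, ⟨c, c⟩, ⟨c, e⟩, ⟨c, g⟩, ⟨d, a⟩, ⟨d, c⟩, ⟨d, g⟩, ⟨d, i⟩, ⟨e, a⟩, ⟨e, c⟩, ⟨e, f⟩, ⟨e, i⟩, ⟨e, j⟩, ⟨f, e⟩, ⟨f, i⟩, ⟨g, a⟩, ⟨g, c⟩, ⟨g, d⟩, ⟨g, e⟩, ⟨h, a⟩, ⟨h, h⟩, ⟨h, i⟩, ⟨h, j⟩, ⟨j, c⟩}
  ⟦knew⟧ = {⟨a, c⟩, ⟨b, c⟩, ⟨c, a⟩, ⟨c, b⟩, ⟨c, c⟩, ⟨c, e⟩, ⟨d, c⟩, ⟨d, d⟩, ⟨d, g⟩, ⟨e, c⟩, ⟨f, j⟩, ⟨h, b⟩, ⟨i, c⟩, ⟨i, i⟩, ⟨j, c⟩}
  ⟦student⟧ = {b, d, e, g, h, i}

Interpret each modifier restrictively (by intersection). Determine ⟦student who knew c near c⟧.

⟦who knew c⟧ = {x : ⟨x, c⟩ ∈ ⟦knew⟧} = {a, b, c, d, e, i, j}
⟦near c⟧ = {x : ⟨x, c⟩ ∈ ⟦near⟧} = {a, b, c, d, e, g, j}
⟦student⟧ = {b, d, e, g, h, i}
… ∩ ⟦who knew c⟧ = {b, d, e, g, h, i} ∩ {a, b, c, d, e, i, j} = {b, d, e, i}
… ∩ ⟦near c⟧ = {b, d, e, i} ∩ {a, b, c, d, e, g, j} = {b, d, e}
So ⟦student who knew c near c⟧ = {b, d, e}.

{b, d, e}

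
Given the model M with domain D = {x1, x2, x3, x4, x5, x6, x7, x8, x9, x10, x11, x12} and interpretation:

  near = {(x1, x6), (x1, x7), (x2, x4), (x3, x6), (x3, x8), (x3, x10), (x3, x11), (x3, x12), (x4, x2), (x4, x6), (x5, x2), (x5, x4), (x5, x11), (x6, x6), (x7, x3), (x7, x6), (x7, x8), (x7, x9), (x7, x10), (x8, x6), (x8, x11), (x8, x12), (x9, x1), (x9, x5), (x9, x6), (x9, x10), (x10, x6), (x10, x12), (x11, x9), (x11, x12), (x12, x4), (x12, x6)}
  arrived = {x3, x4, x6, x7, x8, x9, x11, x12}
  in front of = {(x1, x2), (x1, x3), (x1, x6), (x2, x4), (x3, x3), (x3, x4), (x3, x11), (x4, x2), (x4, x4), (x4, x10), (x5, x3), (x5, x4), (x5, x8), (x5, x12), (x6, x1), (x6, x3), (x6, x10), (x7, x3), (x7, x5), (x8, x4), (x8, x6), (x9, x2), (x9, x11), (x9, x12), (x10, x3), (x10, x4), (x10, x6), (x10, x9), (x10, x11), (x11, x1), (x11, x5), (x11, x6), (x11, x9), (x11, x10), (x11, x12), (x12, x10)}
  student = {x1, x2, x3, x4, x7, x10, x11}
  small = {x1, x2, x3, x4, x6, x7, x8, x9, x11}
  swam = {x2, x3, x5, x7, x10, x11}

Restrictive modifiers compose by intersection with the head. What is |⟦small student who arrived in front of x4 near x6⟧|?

2

⟦who arrived⟧ = ⟦arrived⟧ = {x3, x4, x6, x7, x8, x9, x11, x12}
⟦in front of x4⟧ = {x : ⟨x, x4⟩ ∈ ⟦in front of⟧} = {x2, x3, x4, x5, x8, x10}
⟦near x6⟧ = {x : ⟨x, x6⟩ ∈ ⟦near⟧} = {x1, x3, x4, x6, x7, x8, x9, x10, x12}
⟦student⟧ = {x1, x2, x3, x4, x7, x10, x11}
… ∩ ⟦who arrived⟧ = {x1, x2, x3, x4, x7, x10, x11} ∩ {x3, x4, x6, x7, x8, x9, x11, x12} = {x3, x4, x7, x11}
… ∩ ⟦in front of x4⟧ = {x3, x4, x7, x11} ∩ {x2, x3, x4, x5, x8, x10} = {x3, x4}
… ∩ ⟦near x6⟧ = {x3, x4} ∩ {x1, x3, x4, x6, x7, x8, x9, x10, x12} = {x3, x4}
… ∩ ⟦small⟧ = {x3, x4} ∩ {x1, x2, x3, x4, x6, x7, x8, x9, x11} = {x3, x4}
⟦small student who arrived in front of x4 near x6⟧ = {x3, x4}, so the cardinality is 2.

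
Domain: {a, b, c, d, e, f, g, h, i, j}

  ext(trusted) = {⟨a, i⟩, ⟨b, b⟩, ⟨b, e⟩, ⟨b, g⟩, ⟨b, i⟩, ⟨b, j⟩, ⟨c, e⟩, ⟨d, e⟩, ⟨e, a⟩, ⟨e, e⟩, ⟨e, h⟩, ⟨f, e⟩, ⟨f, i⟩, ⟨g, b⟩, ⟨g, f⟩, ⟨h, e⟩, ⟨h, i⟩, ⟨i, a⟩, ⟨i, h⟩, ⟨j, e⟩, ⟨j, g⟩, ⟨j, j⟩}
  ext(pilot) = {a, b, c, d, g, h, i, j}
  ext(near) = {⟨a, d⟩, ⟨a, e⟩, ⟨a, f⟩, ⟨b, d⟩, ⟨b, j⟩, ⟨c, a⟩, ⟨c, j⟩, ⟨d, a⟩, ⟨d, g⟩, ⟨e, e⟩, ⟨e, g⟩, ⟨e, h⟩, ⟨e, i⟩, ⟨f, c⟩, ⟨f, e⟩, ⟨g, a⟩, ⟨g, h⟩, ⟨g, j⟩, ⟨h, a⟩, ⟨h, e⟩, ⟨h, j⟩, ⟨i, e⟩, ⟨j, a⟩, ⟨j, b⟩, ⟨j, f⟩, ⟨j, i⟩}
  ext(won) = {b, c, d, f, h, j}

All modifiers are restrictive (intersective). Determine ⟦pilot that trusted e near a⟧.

⟦that trusted e⟧ = {x : ⟨x, e⟩ ∈ ⟦trusted⟧} = {b, c, d, e, f, h, j}
⟦near a⟧ = {x : ⟨x, a⟩ ∈ ⟦near⟧} = {c, d, g, h, j}
⟦pilot⟧ = {a, b, c, d, g, h, i, j}
… ∩ ⟦that trusted e⟧ = {a, b, c, d, g, h, i, j} ∩ {b, c, d, e, f, h, j} = {b, c, d, h, j}
… ∩ ⟦near a⟧ = {b, c, d, h, j} ∩ {c, d, g, h, j} = {c, d, h, j}
So ⟦pilot that trusted e near a⟧ = {c, d, h, j}.

{c, d, h, j}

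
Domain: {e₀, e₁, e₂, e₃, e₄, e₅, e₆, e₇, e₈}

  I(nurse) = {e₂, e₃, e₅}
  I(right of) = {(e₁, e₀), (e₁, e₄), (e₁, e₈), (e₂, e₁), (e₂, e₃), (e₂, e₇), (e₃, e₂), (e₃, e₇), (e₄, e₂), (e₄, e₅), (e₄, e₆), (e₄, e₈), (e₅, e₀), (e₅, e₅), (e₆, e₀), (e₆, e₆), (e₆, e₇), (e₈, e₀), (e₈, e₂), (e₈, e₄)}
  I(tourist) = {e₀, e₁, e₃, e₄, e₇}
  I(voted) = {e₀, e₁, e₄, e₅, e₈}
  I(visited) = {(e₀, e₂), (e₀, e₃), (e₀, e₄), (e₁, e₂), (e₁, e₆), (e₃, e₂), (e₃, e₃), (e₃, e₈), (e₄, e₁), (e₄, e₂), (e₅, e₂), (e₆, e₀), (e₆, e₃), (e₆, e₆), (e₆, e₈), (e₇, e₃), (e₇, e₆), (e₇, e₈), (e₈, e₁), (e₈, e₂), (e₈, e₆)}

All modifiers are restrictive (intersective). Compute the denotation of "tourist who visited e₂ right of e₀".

⟦who visited e₂⟧ = {x : ⟨x, e₂⟩ ∈ ⟦visited⟧} = {e₀, e₁, e₃, e₄, e₅, e₈}
⟦right of e₀⟧ = {x : ⟨x, e₀⟩ ∈ ⟦right of⟧} = {e₁, e₅, e₆, e₈}
⟦tourist⟧ = {e₀, e₁, e₃, e₄, e₇}
… ∩ ⟦who visited e₂⟧ = {e₀, e₁, e₃, e₄, e₇} ∩ {e₀, e₁, e₃, e₄, e₅, e₈} = {e₀, e₁, e₃, e₄}
… ∩ ⟦right of e₀⟧ = {e₀, e₁, e₃, e₄} ∩ {e₁, e₅, e₆, e₈} = {e₁}
So ⟦tourist who visited e₂ right of e₀⟧ = {e₁}.

{e₁}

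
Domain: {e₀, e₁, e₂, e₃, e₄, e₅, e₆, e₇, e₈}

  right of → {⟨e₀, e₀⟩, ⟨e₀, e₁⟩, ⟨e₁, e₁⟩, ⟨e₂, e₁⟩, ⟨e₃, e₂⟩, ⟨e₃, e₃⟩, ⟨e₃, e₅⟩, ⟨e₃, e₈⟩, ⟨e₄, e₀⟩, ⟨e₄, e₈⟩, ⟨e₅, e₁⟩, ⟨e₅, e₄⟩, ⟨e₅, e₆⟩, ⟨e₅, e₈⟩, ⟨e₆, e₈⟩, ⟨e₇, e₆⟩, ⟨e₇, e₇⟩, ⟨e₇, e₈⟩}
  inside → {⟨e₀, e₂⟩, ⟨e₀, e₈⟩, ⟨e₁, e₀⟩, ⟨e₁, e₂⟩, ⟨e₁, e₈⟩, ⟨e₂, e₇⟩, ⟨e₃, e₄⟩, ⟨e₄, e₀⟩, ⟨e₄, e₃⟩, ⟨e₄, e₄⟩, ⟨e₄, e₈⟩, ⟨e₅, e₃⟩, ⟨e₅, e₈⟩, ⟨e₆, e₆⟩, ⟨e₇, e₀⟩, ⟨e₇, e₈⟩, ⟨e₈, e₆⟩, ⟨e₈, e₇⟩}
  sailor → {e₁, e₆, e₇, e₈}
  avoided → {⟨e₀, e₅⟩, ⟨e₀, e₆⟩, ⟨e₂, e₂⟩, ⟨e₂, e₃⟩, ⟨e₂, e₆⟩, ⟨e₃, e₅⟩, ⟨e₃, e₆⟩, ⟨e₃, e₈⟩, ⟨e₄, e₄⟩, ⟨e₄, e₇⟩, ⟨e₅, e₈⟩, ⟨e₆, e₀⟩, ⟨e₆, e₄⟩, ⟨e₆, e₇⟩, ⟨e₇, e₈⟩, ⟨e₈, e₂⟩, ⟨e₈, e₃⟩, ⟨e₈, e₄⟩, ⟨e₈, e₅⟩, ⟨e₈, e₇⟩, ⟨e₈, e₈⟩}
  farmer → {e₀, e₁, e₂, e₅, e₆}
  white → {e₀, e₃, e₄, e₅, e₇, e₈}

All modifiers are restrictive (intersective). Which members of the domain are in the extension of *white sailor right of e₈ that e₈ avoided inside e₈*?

⟦right of e₈⟧ = {x : ⟨x, e₈⟩ ∈ ⟦right of⟧} = {e₃, e₄, e₅, e₆, e₇}
⟦that e₈ avoided⟧ = {x : ⟨e₈, x⟩ ∈ ⟦avoided⟧} = {e₂, e₃, e₄, e₅, e₇, e₈}
⟦inside e₈⟧ = {x : ⟨x, e₈⟩ ∈ ⟦inside⟧} = {e₀, e₁, e₄, e₅, e₇}
⟦sailor⟧ = {e₁, e₆, e₇, e₈}
… ∩ ⟦right of e₈⟧ = {e₁, e₆, e₇, e₈} ∩ {e₃, e₄, e₅, e₆, e₇} = {e₆, e₇}
… ∩ ⟦that e₈ avoided⟧ = {e₆, e₇} ∩ {e₂, e₃, e₄, e₅, e₇, e₈} = {e₇}
… ∩ ⟦inside e₈⟧ = {e₇} ∩ {e₀, e₁, e₄, e₅, e₇} = {e₇}
… ∩ ⟦white⟧ = {e₇} ∩ {e₀, e₃, e₄, e₅, e₇, e₈} = {e₇}
So ⟦white sailor right of e₈ that e₈ avoided inside e₈⟧ = {e₇}.

{e₇}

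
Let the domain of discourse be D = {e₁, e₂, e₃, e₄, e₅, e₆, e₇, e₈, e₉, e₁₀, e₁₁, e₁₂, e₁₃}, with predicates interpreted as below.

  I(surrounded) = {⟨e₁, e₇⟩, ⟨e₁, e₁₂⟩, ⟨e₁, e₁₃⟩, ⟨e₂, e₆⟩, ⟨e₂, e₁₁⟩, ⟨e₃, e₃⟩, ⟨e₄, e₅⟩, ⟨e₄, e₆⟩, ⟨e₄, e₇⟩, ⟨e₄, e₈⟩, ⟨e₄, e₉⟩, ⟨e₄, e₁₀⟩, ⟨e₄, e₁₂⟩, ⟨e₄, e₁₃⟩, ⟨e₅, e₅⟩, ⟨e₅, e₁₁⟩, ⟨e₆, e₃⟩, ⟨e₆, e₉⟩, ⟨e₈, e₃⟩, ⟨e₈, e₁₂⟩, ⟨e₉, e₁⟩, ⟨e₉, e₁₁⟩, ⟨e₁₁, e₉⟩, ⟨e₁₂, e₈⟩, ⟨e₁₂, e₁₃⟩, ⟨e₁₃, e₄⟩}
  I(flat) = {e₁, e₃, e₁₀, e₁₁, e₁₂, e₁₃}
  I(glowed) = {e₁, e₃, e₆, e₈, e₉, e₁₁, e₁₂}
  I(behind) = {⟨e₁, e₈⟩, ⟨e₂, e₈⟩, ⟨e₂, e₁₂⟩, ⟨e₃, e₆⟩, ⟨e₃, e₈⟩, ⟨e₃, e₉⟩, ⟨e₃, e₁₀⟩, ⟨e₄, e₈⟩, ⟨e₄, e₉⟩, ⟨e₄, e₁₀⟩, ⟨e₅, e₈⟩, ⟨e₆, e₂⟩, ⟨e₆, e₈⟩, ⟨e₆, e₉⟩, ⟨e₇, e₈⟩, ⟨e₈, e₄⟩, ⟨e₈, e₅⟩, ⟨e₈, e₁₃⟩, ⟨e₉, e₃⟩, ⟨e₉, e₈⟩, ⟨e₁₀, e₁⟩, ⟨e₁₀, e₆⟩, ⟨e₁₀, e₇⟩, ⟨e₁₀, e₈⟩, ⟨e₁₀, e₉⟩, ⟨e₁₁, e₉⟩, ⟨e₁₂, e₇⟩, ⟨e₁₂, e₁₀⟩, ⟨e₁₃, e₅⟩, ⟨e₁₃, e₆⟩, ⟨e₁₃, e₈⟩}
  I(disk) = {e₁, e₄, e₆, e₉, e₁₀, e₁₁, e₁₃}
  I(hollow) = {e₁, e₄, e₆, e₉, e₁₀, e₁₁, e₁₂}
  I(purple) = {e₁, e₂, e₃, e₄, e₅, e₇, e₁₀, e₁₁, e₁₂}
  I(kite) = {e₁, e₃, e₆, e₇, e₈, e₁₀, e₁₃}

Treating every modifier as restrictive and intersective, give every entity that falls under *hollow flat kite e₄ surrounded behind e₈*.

{e₁₀}

⟦e₄ surrounded⟧ = {x : ⟨e₄, x⟩ ∈ ⟦surrounded⟧} = {e₅, e₆, e₇, e₈, e₉, e₁₀, e₁₂, e₁₃}
⟦behind e₈⟧ = {x : ⟨x, e₈⟩ ∈ ⟦behind⟧} = {e₁, e₂, e₃, e₄, e₅, e₆, e₇, e₉, e₁₀, e₁₃}
⟦kite⟧ = {e₁, e₃, e₆, e₇, e₈, e₁₀, e₁₃}
… ∩ ⟦e₄ surrounded⟧ = {e₁, e₃, e₆, e₇, e₈, e₁₀, e₁₃} ∩ {e₅, e₆, e₇, e₈, e₉, e₁₀, e₁₂, e₁₃} = {e₆, e₇, e₈, e₁₀, e₁₃}
… ∩ ⟦behind e₈⟧ = {e₆, e₇, e₈, e₁₀, e₁₃} ∩ {e₁, e₂, e₃, e₄, e₅, e₆, e₇, e₉, e₁₀, e₁₃} = {e₆, e₇, e₁₀, e₁₃}
… ∩ ⟦hollow⟧ = {e₆, e₇, e₁₀, e₁₃} ∩ {e₁, e₄, e₆, e₉, e₁₀, e₁₁, e₁₂} = {e₆, e₁₀}
… ∩ ⟦flat⟧ = {e₆, e₁₀} ∩ {e₁, e₃, e₁₀, e₁₁, e₁₂, e₁₃} = {e₁₀}
So ⟦hollow flat kite e₄ surrounded behind e₈⟧ = {e₁₀}.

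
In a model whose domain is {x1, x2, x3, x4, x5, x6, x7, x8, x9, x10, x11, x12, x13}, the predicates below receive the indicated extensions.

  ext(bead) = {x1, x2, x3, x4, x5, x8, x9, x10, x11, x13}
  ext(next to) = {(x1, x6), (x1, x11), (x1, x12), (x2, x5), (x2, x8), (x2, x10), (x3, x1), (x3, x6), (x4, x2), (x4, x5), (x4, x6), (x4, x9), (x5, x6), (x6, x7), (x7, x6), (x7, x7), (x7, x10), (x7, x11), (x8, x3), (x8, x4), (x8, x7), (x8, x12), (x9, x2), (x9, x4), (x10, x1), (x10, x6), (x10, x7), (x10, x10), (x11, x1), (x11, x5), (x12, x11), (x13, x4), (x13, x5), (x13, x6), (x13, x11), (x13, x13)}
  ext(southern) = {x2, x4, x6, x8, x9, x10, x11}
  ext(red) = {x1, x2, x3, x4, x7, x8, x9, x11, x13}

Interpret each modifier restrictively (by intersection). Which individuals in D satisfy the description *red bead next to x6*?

{x1, x3, x4, x13}

⟦next to x6⟧ = {x : ⟨x, x6⟩ ∈ ⟦next to⟧} = {x1, x3, x4, x5, x7, x10, x13}
⟦bead⟧ = {x1, x2, x3, x4, x5, x8, x9, x10, x11, x13}
… ∩ ⟦next to x6⟧ = {x1, x2, x3, x4, x5, x8, x9, x10, x11, x13} ∩ {x1, x3, x4, x5, x7, x10, x13} = {x1, x3, x4, x5, x10, x13}
… ∩ ⟦red⟧ = {x1, x3, x4, x5, x10, x13} ∩ {x1, x2, x3, x4, x7, x8, x9, x11, x13} = {x1, x3, x4, x13}
So ⟦red bead next to x6⟧ = {x1, x3, x4, x13}.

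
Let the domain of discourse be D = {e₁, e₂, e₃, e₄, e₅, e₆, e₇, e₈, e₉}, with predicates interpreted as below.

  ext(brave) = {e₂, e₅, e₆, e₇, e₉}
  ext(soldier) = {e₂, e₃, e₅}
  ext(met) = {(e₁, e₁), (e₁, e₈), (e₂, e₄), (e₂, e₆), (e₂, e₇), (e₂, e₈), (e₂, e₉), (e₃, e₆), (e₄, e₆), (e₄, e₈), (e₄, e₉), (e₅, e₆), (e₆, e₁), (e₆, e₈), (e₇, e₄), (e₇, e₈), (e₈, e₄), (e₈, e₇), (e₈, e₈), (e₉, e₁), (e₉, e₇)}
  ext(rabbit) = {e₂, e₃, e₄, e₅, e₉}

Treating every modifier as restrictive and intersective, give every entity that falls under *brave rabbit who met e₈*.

{e₂}

⟦who met e₈⟧ = {x : ⟨x, e₈⟩ ∈ ⟦met⟧} = {e₁, e₂, e₄, e₆, e₇, e₈}
⟦rabbit⟧ = {e₂, e₃, e₄, e₅, e₉}
… ∩ ⟦who met e₈⟧ = {e₂, e₃, e₄, e₅, e₉} ∩ {e₁, e₂, e₄, e₆, e₇, e₈} = {e₂, e₄}
… ∩ ⟦brave⟧ = {e₂, e₄} ∩ {e₂, e₅, e₆, e₇, e₉} = {e₂}
So ⟦brave rabbit who met e₈⟧ = {e₂}.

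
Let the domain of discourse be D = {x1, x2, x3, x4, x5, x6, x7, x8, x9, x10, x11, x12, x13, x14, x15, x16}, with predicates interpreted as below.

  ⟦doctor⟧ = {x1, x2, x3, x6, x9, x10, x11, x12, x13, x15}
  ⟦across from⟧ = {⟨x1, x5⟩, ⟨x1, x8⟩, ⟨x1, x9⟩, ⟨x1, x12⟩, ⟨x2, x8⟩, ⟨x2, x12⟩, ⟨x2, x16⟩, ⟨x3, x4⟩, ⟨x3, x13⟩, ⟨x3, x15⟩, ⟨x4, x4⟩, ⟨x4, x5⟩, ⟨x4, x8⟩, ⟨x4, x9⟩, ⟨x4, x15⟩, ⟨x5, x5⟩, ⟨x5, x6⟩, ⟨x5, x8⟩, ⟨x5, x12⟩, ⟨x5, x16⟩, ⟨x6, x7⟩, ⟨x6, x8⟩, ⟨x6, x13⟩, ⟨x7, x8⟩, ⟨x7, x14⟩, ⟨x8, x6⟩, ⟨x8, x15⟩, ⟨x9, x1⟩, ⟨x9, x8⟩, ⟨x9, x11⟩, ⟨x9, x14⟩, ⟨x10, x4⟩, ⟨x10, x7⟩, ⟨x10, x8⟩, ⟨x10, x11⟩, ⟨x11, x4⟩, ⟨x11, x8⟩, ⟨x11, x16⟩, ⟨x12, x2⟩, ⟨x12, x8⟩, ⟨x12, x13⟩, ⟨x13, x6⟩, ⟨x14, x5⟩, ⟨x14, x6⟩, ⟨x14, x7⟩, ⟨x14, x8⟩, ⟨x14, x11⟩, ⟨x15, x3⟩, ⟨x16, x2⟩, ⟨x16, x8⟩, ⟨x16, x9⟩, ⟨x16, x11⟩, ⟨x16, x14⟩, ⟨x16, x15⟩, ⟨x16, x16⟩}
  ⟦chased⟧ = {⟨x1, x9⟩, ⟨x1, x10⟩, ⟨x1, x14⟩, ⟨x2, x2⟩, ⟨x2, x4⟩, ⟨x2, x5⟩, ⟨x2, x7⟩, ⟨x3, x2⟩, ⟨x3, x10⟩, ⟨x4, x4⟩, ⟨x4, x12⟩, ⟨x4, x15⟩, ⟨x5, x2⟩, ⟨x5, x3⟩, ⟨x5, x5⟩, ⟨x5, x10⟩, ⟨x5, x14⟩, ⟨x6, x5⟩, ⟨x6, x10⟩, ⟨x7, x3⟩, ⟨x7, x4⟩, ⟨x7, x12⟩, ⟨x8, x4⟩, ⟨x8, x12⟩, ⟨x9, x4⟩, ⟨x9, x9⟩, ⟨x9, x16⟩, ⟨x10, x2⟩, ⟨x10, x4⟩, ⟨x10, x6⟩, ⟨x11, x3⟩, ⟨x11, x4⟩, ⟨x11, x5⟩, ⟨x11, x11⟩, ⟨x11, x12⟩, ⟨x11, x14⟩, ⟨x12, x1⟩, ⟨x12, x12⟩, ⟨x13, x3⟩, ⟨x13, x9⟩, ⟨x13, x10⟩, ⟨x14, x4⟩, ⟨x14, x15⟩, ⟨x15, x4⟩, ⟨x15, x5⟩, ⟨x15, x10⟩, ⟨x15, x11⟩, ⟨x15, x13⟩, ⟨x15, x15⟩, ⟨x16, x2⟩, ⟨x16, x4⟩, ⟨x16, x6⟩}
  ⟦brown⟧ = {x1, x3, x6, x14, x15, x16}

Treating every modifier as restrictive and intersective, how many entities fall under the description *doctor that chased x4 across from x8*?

⟦that chased x4⟧ = {x : ⟨x, x4⟩ ∈ ⟦chased⟧} = {x2, x4, x7, x8, x9, x10, x11, x14, x15, x16}
⟦across from x8⟧ = {x : ⟨x, x8⟩ ∈ ⟦across from⟧} = {x1, x2, x4, x5, x6, x7, x9, x10, x11, x12, x14, x16}
⟦doctor⟧ = {x1, x2, x3, x6, x9, x10, x11, x12, x13, x15}
… ∩ ⟦that chased x4⟧ = {x1, x2, x3, x6, x9, x10, x11, x12, x13, x15} ∩ {x2, x4, x7, x8, x9, x10, x11, x14, x15, x16} = {x2, x9, x10, x11, x15}
… ∩ ⟦across from x8⟧ = {x2, x9, x10, x11, x15} ∩ {x1, x2, x4, x5, x6, x7, x9, x10, x11, x12, x14, x16} = {x2, x9, x10, x11}
⟦doctor that chased x4 across from x8⟧ = {x2, x9, x10, x11}, so the cardinality is 4.

4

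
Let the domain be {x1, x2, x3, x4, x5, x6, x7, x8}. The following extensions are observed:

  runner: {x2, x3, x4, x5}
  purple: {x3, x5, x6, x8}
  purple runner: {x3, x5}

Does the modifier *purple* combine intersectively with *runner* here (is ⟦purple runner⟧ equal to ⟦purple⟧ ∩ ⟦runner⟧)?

⟦purple⟧ ∩ ⟦runner⟧ = {x3, x5, x6, x8} ∩ {x2, x3, x4, x5} = {x3, x5}
Observed ⟦purple runner⟧ = {x3, x5}.
These coincide, so the modifier is intersective here.

yes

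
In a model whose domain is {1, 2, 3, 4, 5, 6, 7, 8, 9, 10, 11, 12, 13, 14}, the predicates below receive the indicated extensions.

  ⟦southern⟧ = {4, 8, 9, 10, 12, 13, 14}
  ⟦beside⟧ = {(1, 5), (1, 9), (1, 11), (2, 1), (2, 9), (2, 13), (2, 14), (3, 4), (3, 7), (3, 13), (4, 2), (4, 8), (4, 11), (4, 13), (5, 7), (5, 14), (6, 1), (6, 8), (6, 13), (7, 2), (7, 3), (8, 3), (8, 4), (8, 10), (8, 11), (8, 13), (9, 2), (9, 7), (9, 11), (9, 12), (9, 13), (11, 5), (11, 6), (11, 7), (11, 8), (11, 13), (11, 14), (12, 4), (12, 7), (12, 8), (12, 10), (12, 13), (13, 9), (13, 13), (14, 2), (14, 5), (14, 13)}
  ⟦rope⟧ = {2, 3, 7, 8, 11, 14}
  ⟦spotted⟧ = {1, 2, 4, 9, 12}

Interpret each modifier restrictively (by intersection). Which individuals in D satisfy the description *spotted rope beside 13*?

⟦beside 13⟧ = {x : ⟨x, 13⟩ ∈ ⟦beside⟧} = {2, 3, 4, 6, 8, 9, 11, 12, 13, 14}
⟦rope⟧ = {2, 3, 7, 8, 11, 14}
… ∩ ⟦beside 13⟧ = {2, 3, 7, 8, 11, 14} ∩ {2, 3, 4, 6, 8, 9, 11, 12, 13, 14} = {2, 3, 8, 11, 14}
… ∩ ⟦spotted⟧ = {2, 3, 8, 11, 14} ∩ {1, 2, 4, 9, 12} = {2}
So ⟦spotted rope beside 13⟧ = {2}.

{2}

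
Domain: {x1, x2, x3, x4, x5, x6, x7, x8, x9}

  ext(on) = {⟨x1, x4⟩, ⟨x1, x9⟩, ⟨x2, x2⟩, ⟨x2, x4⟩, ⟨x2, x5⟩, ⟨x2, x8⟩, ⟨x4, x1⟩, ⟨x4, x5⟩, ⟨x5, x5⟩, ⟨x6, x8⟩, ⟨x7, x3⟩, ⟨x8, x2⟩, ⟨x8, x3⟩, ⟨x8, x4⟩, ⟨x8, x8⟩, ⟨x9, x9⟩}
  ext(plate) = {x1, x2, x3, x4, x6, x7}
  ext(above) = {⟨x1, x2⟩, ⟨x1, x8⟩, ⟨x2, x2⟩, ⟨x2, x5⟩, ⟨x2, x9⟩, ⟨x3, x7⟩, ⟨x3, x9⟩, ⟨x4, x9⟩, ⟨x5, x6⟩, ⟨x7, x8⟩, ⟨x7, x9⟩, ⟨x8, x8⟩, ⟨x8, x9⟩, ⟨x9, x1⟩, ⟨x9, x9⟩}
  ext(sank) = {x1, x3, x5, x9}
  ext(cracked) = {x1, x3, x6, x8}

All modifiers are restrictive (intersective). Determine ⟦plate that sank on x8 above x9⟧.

⟦that sank⟧ = ⟦sank⟧ = {x1, x3, x5, x9}
⟦on x8⟧ = {x : ⟨x, x8⟩ ∈ ⟦on⟧} = {x2, x6, x8}
⟦above x9⟧ = {x : ⟨x, x9⟩ ∈ ⟦above⟧} = {x2, x3, x4, x7, x8, x9}
⟦plate⟧ = {x1, x2, x3, x4, x6, x7}
… ∩ ⟦that sank⟧ = {x1, x2, x3, x4, x6, x7} ∩ {x1, x3, x5, x9} = {x1, x3}
… ∩ ⟦on x8⟧ = {x1, x3} ∩ {x2, x6, x8} = ∅
… ∩ ⟦above x9⟧ = ∅ ∩ {x2, x3, x4, x7, x8, x9} = ∅
So ⟦plate that sank on x8 above x9⟧ = { }.

{ }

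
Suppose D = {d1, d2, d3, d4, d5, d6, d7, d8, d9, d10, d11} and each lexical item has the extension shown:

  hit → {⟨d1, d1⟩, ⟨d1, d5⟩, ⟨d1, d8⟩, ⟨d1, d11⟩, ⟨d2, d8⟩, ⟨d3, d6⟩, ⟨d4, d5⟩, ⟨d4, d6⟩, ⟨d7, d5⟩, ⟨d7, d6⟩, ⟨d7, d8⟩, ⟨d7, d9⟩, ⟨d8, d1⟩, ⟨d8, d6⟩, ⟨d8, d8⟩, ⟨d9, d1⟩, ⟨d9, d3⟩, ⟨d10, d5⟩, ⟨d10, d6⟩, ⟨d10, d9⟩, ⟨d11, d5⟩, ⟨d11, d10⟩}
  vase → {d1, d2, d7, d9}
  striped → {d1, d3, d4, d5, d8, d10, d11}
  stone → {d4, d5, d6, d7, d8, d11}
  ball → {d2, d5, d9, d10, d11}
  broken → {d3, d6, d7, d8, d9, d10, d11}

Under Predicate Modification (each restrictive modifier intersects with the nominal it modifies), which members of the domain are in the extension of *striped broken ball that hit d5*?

⟦that hit d5⟧ = {x : ⟨x, d5⟩ ∈ ⟦hit⟧} = {d1, d4, d7, d10, d11}
⟦ball⟧ = {d2, d5, d9, d10, d11}
… ∩ ⟦that hit d5⟧ = {d2, d5, d9, d10, d11} ∩ {d1, d4, d7, d10, d11} = {d10, d11}
… ∩ ⟦striped⟧ = {d10, d11} ∩ {d1, d3, d4, d5, d8, d10, d11} = {d10, d11}
… ∩ ⟦broken⟧ = {d10, d11} ∩ {d3, d6, d7, d8, d9, d10, d11} = {d10, d11}
So ⟦striped broken ball that hit d5⟧ = {d10, d11}.

{d10, d11}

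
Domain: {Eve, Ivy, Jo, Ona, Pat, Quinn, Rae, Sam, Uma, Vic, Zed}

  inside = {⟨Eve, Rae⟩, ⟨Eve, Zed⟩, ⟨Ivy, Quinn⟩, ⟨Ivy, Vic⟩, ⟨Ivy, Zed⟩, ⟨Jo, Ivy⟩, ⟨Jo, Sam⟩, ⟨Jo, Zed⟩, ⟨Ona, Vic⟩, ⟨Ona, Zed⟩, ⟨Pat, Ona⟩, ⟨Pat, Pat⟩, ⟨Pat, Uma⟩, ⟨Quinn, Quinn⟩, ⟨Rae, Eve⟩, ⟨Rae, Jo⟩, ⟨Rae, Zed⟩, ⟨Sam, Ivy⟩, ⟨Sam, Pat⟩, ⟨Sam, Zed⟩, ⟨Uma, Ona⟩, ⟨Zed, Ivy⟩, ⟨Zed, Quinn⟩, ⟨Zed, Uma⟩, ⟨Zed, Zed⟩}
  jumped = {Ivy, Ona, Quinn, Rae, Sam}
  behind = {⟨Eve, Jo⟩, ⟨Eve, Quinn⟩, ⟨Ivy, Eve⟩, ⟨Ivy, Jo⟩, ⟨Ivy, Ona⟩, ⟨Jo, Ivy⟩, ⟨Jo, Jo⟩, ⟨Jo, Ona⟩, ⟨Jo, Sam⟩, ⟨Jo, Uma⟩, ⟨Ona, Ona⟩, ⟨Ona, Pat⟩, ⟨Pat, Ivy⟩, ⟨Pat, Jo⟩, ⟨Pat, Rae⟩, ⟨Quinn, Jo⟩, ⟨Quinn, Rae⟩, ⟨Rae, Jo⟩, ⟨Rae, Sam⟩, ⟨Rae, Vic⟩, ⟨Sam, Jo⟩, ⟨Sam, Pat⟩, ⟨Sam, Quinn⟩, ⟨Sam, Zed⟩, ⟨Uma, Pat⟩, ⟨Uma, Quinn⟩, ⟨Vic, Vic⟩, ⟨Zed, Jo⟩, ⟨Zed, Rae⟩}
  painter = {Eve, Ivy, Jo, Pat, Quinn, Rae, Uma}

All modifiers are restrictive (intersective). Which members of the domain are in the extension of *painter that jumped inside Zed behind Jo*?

{Ivy, Rae}

⟦that jumped⟧ = ⟦jumped⟧ = {Ivy, Ona, Quinn, Rae, Sam}
⟦inside Zed⟧ = {x : ⟨x, Zed⟩ ∈ ⟦inside⟧} = {Eve, Ivy, Jo, Ona, Rae, Sam, Zed}
⟦behind Jo⟧ = {x : ⟨x, Jo⟩ ∈ ⟦behind⟧} = {Eve, Ivy, Jo, Pat, Quinn, Rae, Sam, Zed}
⟦painter⟧ = {Eve, Ivy, Jo, Pat, Quinn, Rae, Uma}
… ∩ ⟦that jumped⟧ = {Eve, Ivy, Jo, Pat, Quinn, Rae, Uma} ∩ {Ivy, Ona, Quinn, Rae, Sam} = {Ivy, Quinn, Rae}
… ∩ ⟦inside Zed⟧ = {Ivy, Quinn, Rae} ∩ {Eve, Ivy, Jo, Ona, Rae, Sam, Zed} = {Ivy, Rae}
… ∩ ⟦behind Jo⟧ = {Ivy, Rae} ∩ {Eve, Ivy, Jo, Pat, Quinn, Rae, Sam, Zed} = {Ivy, Rae}
So ⟦painter that jumped inside Zed behind Jo⟧ = {Ivy, Rae}.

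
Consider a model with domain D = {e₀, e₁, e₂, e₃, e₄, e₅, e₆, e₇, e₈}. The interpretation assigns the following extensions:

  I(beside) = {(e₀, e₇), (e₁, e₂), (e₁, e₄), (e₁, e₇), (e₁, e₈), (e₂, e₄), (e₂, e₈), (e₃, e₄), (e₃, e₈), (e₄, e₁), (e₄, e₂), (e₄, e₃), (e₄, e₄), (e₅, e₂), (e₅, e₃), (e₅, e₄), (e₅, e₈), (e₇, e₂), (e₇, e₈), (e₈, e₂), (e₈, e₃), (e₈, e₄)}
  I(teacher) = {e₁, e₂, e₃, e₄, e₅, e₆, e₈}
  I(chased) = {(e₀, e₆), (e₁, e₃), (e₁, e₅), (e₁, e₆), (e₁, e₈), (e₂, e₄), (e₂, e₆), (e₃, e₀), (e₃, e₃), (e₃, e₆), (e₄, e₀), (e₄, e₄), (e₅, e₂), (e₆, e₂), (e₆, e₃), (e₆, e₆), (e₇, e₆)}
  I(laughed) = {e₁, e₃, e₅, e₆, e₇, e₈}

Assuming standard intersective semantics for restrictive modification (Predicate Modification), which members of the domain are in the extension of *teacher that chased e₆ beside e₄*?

{e₁, e₂, e₃}

⟦that chased e₆⟧ = {x : ⟨x, e₆⟩ ∈ ⟦chased⟧} = {e₀, e₁, e₂, e₃, e₆, e₇}
⟦beside e₄⟧ = {x : ⟨x, e₄⟩ ∈ ⟦beside⟧} = {e₁, e₂, e₃, e₄, e₅, e₈}
⟦teacher⟧ = {e₁, e₂, e₃, e₄, e₅, e₆, e₈}
… ∩ ⟦that chased e₆⟧ = {e₁, e₂, e₃, e₄, e₅, e₆, e₈} ∩ {e₀, e₁, e₂, e₃, e₆, e₇} = {e₁, e₂, e₃, e₆}
… ∩ ⟦beside e₄⟧ = {e₁, e₂, e₃, e₆} ∩ {e₁, e₂, e₃, e₄, e₅, e₈} = {e₁, e₂, e₃}
So ⟦teacher that chased e₆ beside e₄⟧ = {e₁, e₂, e₃}.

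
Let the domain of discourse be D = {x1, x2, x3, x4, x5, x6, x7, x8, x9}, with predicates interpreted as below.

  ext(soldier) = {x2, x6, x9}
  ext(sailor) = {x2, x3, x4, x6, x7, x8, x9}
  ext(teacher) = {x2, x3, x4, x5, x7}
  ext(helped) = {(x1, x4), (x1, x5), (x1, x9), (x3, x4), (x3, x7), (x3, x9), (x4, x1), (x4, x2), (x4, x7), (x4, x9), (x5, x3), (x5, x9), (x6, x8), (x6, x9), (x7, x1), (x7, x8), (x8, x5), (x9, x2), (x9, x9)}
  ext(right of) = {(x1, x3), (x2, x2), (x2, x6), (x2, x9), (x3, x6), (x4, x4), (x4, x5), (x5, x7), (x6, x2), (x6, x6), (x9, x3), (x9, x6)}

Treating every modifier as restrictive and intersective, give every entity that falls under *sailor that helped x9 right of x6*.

⟦that helped x9⟧ = {x : ⟨x, x9⟩ ∈ ⟦helped⟧} = {x1, x3, x4, x5, x6, x9}
⟦right of x6⟧ = {x : ⟨x, x6⟩ ∈ ⟦right of⟧} = {x2, x3, x6, x9}
⟦sailor⟧ = {x2, x3, x4, x6, x7, x8, x9}
… ∩ ⟦that helped x9⟧ = {x2, x3, x4, x6, x7, x8, x9} ∩ {x1, x3, x4, x5, x6, x9} = {x3, x4, x6, x9}
… ∩ ⟦right of x6⟧ = {x3, x4, x6, x9} ∩ {x2, x3, x6, x9} = {x3, x6, x9}
So ⟦sailor that helped x9 right of x6⟧ = {x3, x6, x9}.

{x3, x6, x9}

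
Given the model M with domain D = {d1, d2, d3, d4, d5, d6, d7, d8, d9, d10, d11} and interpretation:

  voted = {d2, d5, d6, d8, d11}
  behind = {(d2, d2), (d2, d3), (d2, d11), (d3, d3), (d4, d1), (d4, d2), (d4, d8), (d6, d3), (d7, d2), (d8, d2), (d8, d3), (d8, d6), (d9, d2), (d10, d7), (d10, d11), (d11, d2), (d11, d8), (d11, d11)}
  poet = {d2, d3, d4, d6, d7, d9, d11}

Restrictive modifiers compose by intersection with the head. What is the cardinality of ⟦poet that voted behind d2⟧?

⟦that voted⟧ = ⟦voted⟧ = {d2, d5, d6, d8, d11}
⟦behind d2⟧ = {x : ⟨x, d2⟩ ∈ ⟦behind⟧} = {d2, d4, d7, d8, d9, d11}
⟦poet⟧ = {d2, d3, d4, d6, d7, d9, d11}
… ∩ ⟦that voted⟧ = {d2, d3, d4, d6, d7, d9, d11} ∩ {d2, d5, d6, d8, d11} = {d2, d6, d11}
… ∩ ⟦behind d2⟧ = {d2, d6, d11} ∩ {d2, d4, d7, d8, d9, d11} = {d2, d11}
⟦poet that voted behind d2⟧ = {d2, d11}, so the cardinality is 2.

2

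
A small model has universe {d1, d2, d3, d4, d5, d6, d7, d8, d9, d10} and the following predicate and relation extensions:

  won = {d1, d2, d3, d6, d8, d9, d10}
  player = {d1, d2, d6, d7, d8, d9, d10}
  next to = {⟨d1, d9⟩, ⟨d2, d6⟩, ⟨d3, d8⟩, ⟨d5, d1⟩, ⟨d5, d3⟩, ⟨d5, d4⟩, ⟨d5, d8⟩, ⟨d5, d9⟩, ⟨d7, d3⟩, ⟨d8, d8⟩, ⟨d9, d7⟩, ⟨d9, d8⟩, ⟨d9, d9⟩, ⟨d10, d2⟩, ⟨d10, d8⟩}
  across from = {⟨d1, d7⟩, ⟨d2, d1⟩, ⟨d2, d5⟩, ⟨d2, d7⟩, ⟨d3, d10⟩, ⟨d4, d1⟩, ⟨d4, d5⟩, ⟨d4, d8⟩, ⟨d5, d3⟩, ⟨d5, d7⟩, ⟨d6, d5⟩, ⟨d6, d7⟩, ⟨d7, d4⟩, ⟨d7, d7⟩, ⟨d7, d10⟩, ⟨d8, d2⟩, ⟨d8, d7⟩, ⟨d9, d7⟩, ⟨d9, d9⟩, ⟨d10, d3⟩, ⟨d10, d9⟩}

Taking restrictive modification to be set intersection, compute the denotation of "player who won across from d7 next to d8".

⟦who won⟧ = ⟦won⟧ = {d1, d2, d3, d6, d8, d9, d10}
⟦across from d7⟧ = {x : ⟨x, d7⟩ ∈ ⟦across from⟧} = {d1, d2, d5, d6, d7, d8, d9}
⟦next to d8⟧ = {x : ⟨x, d8⟩ ∈ ⟦next to⟧} = {d3, d5, d8, d9, d10}
⟦player⟧ = {d1, d2, d6, d7, d8, d9, d10}
… ∩ ⟦who won⟧ = {d1, d2, d6, d7, d8, d9, d10} ∩ {d1, d2, d3, d6, d8, d9, d10} = {d1, d2, d6, d8, d9, d10}
… ∩ ⟦across from d7⟧ = {d1, d2, d6, d8, d9, d10} ∩ {d1, d2, d5, d6, d7, d8, d9} = {d1, d2, d6, d8, d9}
… ∩ ⟦next to d8⟧ = {d1, d2, d6, d8, d9} ∩ {d3, d5, d8, d9, d10} = {d8, d9}
So ⟦player who won across from d7 next to d8⟧ = {d8, d9}.

{d8, d9}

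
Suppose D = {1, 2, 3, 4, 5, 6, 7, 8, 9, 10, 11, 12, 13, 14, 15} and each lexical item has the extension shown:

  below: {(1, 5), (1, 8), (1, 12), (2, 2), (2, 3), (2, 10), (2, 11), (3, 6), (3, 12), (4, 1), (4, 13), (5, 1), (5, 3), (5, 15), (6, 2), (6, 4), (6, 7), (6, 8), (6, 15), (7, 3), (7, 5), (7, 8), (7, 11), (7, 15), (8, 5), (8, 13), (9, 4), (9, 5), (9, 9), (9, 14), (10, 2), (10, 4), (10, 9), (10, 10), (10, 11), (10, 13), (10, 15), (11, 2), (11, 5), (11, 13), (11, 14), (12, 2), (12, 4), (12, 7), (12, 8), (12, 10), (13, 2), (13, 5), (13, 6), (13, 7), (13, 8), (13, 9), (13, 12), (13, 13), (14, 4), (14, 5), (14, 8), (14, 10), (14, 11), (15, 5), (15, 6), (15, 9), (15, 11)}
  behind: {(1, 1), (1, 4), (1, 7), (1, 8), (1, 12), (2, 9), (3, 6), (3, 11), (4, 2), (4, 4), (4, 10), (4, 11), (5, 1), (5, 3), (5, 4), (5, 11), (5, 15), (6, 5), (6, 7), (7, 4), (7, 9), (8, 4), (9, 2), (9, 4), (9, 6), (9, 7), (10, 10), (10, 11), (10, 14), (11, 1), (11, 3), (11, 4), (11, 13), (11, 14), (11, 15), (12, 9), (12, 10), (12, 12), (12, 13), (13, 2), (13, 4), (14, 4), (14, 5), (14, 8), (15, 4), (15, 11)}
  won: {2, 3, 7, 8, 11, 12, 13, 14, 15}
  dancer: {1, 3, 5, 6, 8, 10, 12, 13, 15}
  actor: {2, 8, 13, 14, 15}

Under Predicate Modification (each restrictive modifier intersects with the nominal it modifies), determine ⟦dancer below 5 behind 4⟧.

{1, 8, 13, 15}

⟦below 5⟧ = {x : ⟨x, 5⟩ ∈ ⟦below⟧} = {1, 7, 8, 9, 11, 13, 14, 15}
⟦behind 4⟧ = {x : ⟨x, 4⟩ ∈ ⟦behind⟧} = {1, 4, 5, 7, 8, 9, 11, 13, 14, 15}
⟦dancer⟧ = {1, 3, 5, 6, 8, 10, 12, 13, 15}
… ∩ ⟦below 5⟧ = {1, 3, 5, 6, 8, 10, 12, 13, 15} ∩ {1, 7, 8, 9, 11, 13, 14, 15} = {1, 8, 13, 15}
… ∩ ⟦behind 4⟧ = {1, 8, 13, 15} ∩ {1, 4, 5, 7, 8, 9, 11, 13, 14, 15} = {1, 8, 13, 15}
So ⟦dancer below 5 behind 4⟧ = {1, 8, 13, 15}.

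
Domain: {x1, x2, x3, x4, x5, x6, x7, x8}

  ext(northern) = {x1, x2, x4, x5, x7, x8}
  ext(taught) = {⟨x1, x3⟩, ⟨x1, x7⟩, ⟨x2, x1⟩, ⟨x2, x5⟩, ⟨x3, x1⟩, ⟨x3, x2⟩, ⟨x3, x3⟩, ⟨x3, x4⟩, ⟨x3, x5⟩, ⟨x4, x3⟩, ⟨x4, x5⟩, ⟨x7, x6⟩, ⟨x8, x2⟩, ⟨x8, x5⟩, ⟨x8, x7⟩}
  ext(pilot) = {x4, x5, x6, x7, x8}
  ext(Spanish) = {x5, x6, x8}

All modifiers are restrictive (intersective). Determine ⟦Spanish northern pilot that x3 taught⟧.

⟦that x3 taught⟧ = {x : ⟨x3, x⟩ ∈ ⟦taught⟧} = {x1, x2, x3, x4, x5}
⟦pilot⟧ = {x4, x5, x6, x7, x8}
… ∩ ⟦that x3 taught⟧ = {x4, x5, x6, x7, x8} ∩ {x1, x2, x3, x4, x5} = {x4, x5}
… ∩ ⟦Spanish⟧ = {x4, x5} ∩ {x5, x6, x8} = {x5}
… ∩ ⟦northern⟧ = {x5} ∩ {x1, x2, x4, x5, x7, x8} = {x5}
So ⟦Spanish northern pilot that x3 taught⟧ = {x5}.

{x5}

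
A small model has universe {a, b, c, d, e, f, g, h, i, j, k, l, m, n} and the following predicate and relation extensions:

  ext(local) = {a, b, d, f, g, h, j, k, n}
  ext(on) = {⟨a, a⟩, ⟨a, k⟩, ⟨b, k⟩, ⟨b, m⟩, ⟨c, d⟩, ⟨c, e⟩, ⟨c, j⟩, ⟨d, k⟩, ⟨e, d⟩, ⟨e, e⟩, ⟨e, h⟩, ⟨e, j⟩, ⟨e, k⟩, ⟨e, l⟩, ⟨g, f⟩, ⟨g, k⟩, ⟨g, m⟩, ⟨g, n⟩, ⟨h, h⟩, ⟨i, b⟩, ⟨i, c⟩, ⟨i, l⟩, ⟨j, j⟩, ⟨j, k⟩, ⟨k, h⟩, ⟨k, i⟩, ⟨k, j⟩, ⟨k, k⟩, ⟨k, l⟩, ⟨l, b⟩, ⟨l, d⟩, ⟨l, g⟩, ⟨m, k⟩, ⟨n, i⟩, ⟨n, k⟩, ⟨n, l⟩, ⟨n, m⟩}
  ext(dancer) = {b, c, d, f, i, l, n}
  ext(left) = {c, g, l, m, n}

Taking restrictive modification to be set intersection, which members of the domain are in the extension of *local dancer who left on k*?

⟦who left⟧ = ⟦left⟧ = {c, g, l, m, n}
⟦on k⟧ = {x : ⟨x, k⟩ ∈ ⟦on⟧} = {a, b, d, e, g, j, k, m, n}
⟦dancer⟧ = {b, c, d, f, i, l, n}
… ∩ ⟦who left⟧ = {b, c, d, f, i, l, n} ∩ {c, g, l, m, n} = {c, l, n}
… ∩ ⟦on k⟧ = {c, l, n} ∩ {a, b, d, e, g, j, k, m, n} = {n}
… ∩ ⟦local⟧ = {n} ∩ {a, b, d, f, g, h, j, k, n} = {n}
So ⟦local dancer who left on k⟧ = {n}.

{n}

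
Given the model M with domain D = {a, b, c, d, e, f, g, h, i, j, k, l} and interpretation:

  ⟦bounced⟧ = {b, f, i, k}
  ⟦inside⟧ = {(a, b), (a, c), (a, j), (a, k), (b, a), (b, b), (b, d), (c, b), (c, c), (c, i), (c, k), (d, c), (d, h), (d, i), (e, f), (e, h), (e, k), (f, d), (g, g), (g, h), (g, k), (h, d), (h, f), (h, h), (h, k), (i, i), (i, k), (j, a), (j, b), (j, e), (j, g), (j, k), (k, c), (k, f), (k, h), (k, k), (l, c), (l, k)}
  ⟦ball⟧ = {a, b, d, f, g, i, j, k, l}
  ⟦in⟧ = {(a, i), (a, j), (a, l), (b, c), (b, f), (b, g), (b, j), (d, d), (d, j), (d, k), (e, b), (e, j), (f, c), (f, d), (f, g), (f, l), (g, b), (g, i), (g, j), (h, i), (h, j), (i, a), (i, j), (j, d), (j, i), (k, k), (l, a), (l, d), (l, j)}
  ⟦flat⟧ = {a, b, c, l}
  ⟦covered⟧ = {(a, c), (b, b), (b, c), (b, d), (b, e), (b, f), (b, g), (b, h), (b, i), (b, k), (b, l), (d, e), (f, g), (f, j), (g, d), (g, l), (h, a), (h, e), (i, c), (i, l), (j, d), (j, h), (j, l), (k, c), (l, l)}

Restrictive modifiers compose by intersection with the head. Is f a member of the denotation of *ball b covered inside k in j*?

no

⟦b covered⟧ = {x : ⟨b, x⟩ ∈ ⟦covered⟧} = {b, c, d, e, f, g, h, i, k, l}
⟦inside k⟧ = {x : ⟨x, k⟩ ∈ ⟦inside⟧} = {a, c, e, g, h, i, j, k, l}
⟦in j⟧ = {x : ⟨x, j⟩ ∈ ⟦in⟧} = {a, b, d, e, g, h, i, l}
⟦ball⟧ = {a, b, d, f, g, i, j, k, l}
… ∩ ⟦b covered⟧ = {a, b, d, f, g, i, j, k, l} ∩ {b, c, d, e, f, g, h, i, k, l} = {b, d, f, g, i, k, l}
… ∩ ⟦inside k⟧ = {b, d, f, g, i, k, l} ∩ {a, c, e, g, h, i, j, k, l} = {g, i, k, l}
… ∩ ⟦in j⟧ = {g, i, k, l} ∩ {a, b, d, e, g, h, i, l} = {g, i, l}
⟦ball b covered inside k in j⟧ = {g, i, l}; f ∉ this set.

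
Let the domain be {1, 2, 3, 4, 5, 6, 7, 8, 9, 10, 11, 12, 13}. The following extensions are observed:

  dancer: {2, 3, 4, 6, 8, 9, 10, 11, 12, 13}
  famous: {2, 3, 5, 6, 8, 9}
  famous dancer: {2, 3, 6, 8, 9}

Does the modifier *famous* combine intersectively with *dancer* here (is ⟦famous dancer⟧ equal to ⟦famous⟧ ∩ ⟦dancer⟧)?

yes

⟦famous⟧ ∩ ⟦dancer⟧ = {2, 3, 5, 6, 8, 9} ∩ {2, 3, 4, 6, 8, 9, 10, 11, 12, 13} = {2, 3, 6, 8, 9}
Observed ⟦famous dancer⟧ = {2, 3, 6, 8, 9}.
These coincide, so the modifier is intersective here.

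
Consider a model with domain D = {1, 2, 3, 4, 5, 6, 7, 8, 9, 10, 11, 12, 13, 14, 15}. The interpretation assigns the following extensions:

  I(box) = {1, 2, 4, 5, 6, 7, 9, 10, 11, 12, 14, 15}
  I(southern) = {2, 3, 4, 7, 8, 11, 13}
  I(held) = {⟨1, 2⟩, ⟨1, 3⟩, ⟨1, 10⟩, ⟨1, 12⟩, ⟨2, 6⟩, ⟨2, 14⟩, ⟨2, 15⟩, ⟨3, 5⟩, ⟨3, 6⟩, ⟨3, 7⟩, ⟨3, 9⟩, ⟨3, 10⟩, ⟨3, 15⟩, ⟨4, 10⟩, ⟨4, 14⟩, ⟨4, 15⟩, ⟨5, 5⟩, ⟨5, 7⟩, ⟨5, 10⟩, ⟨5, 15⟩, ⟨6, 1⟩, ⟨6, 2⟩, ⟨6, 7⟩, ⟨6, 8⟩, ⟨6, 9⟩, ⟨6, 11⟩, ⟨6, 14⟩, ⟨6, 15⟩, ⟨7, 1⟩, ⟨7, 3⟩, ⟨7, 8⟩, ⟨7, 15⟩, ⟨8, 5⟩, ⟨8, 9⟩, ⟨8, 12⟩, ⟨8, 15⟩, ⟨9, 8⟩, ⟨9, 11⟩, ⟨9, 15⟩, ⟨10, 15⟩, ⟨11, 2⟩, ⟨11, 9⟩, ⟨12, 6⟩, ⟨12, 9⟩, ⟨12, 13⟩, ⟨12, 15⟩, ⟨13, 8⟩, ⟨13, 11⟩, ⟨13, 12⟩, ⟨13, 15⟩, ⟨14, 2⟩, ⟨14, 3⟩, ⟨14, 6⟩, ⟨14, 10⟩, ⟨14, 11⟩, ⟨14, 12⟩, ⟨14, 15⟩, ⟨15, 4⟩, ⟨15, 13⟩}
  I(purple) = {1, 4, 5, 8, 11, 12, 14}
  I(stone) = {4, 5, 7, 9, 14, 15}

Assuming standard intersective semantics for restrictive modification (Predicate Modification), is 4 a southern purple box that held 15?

yes

⟦that held 15⟧ = {x : ⟨x, 15⟩ ∈ ⟦held⟧} = {2, 3, 4, 5, 6, 7, 8, 9, 10, 12, 13, 14}
⟦box⟧ = {1, 2, 4, 5, 6, 7, 9, 10, 11, 12, 14, 15}
… ∩ ⟦that held 15⟧ = {1, 2, 4, 5, 6, 7, 9, 10, 11, 12, 14, 15} ∩ {2, 3, 4, 5, 6, 7, 8, 9, 10, 12, 13, 14} = {2, 4, 5, 6, 7, 9, 10, 12, 14}
… ∩ ⟦southern⟧ = {2, 4, 5, 6, 7, 9, 10, 12, 14} ∩ {2, 3, 4, 7, 8, 11, 13} = {2, 4, 7}
… ∩ ⟦purple⟧ = {2, 4, 7} ∩ {1, 4, 5, 8, 11, 12, 14} = {4}
⟦southern purple box that held 15⟧ = {4}; 4 ∈ this set.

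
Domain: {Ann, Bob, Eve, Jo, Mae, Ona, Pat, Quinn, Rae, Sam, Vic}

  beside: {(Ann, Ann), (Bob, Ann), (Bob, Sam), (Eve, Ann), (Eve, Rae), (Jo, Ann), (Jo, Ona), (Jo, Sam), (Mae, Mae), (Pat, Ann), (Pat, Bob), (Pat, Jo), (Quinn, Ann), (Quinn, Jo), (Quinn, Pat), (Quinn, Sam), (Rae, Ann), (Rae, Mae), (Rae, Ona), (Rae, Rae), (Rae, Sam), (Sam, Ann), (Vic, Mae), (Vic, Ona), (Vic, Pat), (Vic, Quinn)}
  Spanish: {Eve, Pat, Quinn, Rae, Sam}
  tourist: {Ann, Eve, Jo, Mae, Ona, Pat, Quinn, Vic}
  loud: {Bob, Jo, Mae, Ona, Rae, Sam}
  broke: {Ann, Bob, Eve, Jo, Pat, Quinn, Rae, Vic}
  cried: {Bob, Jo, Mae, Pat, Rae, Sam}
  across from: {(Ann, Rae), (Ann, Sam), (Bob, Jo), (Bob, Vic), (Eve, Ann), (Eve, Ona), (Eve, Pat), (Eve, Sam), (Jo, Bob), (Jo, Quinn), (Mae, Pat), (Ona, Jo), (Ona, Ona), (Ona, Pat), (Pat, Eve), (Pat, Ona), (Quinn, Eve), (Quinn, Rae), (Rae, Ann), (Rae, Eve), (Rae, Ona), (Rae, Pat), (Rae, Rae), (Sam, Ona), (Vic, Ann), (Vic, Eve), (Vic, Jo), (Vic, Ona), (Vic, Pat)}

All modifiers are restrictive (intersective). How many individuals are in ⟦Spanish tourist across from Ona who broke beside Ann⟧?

2

⟦across from Ona⟧ = {x : ⟨x, Ona⟩ ∈ ⟦across from⟧} = {Eve, Ona, Pat, Rae, Sam, Vic}
⟦who broke⟧ = ⟦broke⟧ = {Ann, Bob, Eve, Jo, Pat, Quinn, Rae, Vic}
⟦beside Ann⟧ = {x : ⟨x, Ann⟩ ∈ ⟦beside⟧} = {Ann, Bob, Eve, Jo, Pat, Quinn, Rae, Sam}
⟦tourist⟧ = {Ann, Eve, Jo, Mae, Ona, Pat, Quinn, Vic}
… ∩ ⟦across from Ona⟧ = {Ann, Eve, Jo, Mae, Ona, Pat, Quinn, Vic} ∩ {Eve, Ona, Pat, Rae, Sam, Vic} = {Eve, Ona, Pat, Vic}
… ∩ ⟦who broke⟧ = {Eve, Ona, Pat, Vic} ∩ {Ann, Bob, Eve, Jo, Pat, Quinn, Rae, Vic} = {Eve, Pat, Vic}
… ∩ ⟦beside Ann⟧ = {Eve, Pat, Vic} ∩ {Ann, Bob, Eve, Jo, Pat, Quinn, Rae, Sam} = {Eve, Pat}
… ∩ ⟦Spanish⟧ = {Eve, Pat} ∩ {Eve, Pat, Quinn, Rae, Sam} = {Eve, Pat}
⟦Spanish tourist across from Ona who broke beside Ann⟧ = {Eve, Pat}, so the cardinality is 2.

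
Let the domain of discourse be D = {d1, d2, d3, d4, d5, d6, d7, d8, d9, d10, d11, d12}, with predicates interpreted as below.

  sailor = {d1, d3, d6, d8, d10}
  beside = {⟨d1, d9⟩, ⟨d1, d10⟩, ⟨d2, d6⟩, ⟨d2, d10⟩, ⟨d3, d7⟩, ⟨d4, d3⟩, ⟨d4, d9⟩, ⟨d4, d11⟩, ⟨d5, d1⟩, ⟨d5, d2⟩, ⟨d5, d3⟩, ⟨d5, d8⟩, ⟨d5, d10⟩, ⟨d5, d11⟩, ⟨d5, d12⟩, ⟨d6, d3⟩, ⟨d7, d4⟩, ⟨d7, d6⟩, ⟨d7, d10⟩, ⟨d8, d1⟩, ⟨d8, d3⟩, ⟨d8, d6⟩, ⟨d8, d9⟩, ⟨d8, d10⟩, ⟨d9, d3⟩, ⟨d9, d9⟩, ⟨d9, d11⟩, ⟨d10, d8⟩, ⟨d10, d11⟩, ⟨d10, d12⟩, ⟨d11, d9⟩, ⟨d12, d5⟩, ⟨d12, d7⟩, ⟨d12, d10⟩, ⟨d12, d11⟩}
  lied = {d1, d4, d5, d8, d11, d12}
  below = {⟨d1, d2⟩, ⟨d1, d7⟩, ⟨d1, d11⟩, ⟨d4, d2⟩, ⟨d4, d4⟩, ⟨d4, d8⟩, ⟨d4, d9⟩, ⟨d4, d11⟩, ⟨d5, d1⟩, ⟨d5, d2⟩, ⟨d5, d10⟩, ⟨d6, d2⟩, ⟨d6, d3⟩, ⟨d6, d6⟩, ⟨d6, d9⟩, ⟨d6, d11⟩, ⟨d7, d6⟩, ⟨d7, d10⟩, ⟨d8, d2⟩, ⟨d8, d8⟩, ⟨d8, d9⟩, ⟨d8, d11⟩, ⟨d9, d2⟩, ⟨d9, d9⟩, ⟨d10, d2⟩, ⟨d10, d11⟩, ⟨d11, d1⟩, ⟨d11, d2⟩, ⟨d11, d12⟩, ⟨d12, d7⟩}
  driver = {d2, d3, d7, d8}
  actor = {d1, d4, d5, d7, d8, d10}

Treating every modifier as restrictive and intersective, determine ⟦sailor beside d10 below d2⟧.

{d1, d8}

⟦beside d10⟧ = {x : ⟨x, d10⟩ ∈ ⟦beside⟧} = {d1, d2, d5, d7, d8, d12}
⟦below d2⟧ = {x : ⟨x, d2⟩ ∈ ⟦below⟧} = {d1, d4, d5, d6, d8, d9, d10, d11}
⟦sailor⟧ = {d1, d3, d6, d8, d10}
… ∩ ⟦beside d10⟧ = {d1, d3, d6, d8, d10} ∩ {d1, d2, d5, d7, d8, d12} = {d1, d8}
… ∩ ⟦below d2⟧ = {d1, d8} ∩ {d1, d4, d5, d6, d8, d9, d10, d11} = {d1, d8}
So ⟦sailor beside d10 below d2⟧ = {d1, d8}.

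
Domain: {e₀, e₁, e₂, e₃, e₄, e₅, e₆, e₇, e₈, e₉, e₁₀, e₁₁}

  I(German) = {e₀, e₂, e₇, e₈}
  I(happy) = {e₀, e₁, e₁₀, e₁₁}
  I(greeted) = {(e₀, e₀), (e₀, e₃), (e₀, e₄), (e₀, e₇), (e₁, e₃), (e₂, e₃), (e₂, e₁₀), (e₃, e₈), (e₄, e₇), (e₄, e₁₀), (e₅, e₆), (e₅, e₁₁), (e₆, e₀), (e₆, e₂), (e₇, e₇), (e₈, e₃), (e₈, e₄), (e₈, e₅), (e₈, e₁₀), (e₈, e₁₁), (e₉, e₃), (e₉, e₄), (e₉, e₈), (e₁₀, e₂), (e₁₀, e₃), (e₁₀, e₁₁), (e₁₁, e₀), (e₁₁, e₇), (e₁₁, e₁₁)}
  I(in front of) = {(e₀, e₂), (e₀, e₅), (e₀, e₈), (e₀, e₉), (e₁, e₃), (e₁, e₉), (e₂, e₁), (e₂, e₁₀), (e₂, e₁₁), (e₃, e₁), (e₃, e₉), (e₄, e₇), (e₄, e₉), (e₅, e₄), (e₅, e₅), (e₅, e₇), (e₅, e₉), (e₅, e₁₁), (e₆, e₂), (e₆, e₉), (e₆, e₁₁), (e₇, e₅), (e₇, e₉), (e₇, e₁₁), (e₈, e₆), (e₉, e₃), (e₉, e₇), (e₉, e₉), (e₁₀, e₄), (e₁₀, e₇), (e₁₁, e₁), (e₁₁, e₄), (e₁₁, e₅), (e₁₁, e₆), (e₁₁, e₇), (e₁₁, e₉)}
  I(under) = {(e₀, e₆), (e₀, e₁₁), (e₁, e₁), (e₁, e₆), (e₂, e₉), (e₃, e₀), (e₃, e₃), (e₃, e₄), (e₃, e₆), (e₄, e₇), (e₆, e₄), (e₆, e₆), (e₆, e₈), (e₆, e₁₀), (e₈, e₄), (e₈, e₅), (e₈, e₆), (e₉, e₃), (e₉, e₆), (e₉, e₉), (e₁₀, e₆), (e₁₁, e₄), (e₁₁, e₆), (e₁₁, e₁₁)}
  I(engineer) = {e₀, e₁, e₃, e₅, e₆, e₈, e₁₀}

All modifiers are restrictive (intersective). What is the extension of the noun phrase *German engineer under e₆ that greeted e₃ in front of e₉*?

{e₀}

⟦under e₆⟧ = {x : ⟨x, e₆⟩ ∈ ⟦under⟧} = {e₀, e₁, e₃, e₆, e₈, e₉, e₁₀, e₁₁}
⟦that greeted e₃⟧ = {x : ⟨x, e₃⟩ ∈ ⟦greeted⟧} = {e₀, e₁, e₂, e₈, e₉, e₁₀}
⟦in front of e₉⟧ = {x : ⟨x, e₉⟩ ∈ ⟦in front of⟧} = {e₀, e₁, e₃, e₄, e₅, e₆, e₇, e₉, e₁₁}
⟦engineer⟧ = {e₀, e₁, e₃, e₅, e₆, e₈, e₁₀}
… ∩ ⟦under e₆⟧ = {e₀, e₁, e₃, e₅, e₆, e₈, e₁₀} ∩ {e₀, e₁, e₃, e₆, e₈, e₉, e₁₀, e₁₁} = {e₀, e₁, e₃, e₆, e₈, e₁₀}
… ∩ ⟦that greeted e₃⟧ = {e₀, e₁, e₃, e₆, e₈, e₁₀} ∩ {e₀, e₁, e₂, e₈, e₉, e₁₀} = {e₀, e₁, e₈, e₁₀}
… ∩ ⟦in front of e₉⟧ = {e₀, e₁, e₈, e₁₀} ∩ {e₀, e₁, e₃, e₄, e₅, e₆, e₇, e₉, e₁₁} = {e₀, e₁}
… ∩ ⟦German⟧ = {e₀, e₁} ∩ {e₀, e₂, e₇, e₈} = {e₀}
So ⟦German engineer under e₆ that greeted e₃ in front of e₉⟧ = {e₀}.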